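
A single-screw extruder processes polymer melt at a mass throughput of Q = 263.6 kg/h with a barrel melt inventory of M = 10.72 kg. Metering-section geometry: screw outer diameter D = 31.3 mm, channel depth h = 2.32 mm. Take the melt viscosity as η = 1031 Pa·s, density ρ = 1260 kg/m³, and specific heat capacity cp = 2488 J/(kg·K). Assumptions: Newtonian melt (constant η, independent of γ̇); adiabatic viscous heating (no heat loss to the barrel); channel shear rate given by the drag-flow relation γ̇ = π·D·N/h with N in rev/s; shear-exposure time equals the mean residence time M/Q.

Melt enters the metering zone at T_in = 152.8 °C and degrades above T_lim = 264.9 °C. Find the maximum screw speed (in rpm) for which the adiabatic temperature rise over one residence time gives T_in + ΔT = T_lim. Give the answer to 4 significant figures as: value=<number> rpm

Q_s = Q / 3600 = 263.6 / 3600 = 0.0732222 kg/s
t_res = M / Q_s = 10.72 ÷ 0.0732222 = 146.404 s
Convert to metres: D = 0.0313 m, h = 0.00232 m
ΔT_a = T_lim − T_in = 264.9 − 152.8 = 112.1 K
γ̇_max² = ΔT_a·ρ·cp/(η·t_res) = 112.1·1260·2488/(1031·146.404) = 2328.18 s⁻²
γ̇_max = sqrt(2328.18) = 48.2512 s⁻¹
N_max = γ̇_max·h / (π·D) = 48.2512 · 0.00232 / (π · 0.0313) = 1.13842 rev/s = 68.3051 rpm

value=68.31 rpm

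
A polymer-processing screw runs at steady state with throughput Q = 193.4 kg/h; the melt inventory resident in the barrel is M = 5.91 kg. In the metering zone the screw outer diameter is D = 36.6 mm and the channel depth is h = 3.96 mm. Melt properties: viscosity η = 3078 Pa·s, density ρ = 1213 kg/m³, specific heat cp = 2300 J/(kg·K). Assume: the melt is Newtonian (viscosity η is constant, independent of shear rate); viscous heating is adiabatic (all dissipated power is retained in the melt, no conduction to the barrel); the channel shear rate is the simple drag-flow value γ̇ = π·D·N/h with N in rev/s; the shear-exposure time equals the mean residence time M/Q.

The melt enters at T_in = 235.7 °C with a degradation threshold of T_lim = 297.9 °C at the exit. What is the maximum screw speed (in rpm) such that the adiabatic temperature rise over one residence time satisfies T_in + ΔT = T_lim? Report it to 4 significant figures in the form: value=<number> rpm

value=46.78 rpm

Throughput in SI: Q_s = 193.4 kg/h ÷ 3600 s/h = 0.0537222 kg/s
t_res = M / Q_s = 5.91 ÷ 0.0537222 = 110.01 s
Geometry in SI: D = 36.6 mm → 0.0366 m, h = 3.96 mm → 0.00396 m
ΔT_a = T_lim − T_in = 297.9 °C − 235.7 °C = 62.2 K
Invert ΔT = ηγ̇²t_res/(ρcp) for γ̇: γ̇_max² = ΔT_a ρ cp / (η t_res) = 62.2·1213·2300 / (3078·110.01) = 512.48 s⁻²
γ̇_max = sqrt(512.48) = 22.638 s⁻¹
N_max = γ̇_max h / (πD) = 22.638·0.00396/(π·0.0366) = 0.779655 rev/s → ×60 = 46.7793 rpm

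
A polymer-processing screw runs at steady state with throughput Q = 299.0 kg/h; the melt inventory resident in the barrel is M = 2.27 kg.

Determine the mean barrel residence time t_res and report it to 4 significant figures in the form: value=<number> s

value=27.33 s

Throughput in SI: Q_s = 299.0 kg/h ÷ 3600 s/h = 0.0830556 kg/s
t_res = M / Q_s = 2.27 / 0.0830556 = 27.3311 s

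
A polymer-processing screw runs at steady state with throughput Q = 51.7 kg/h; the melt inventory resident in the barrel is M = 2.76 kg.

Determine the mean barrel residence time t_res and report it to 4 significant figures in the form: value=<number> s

Convert throughput: Q = 51.7 kg/h = 51.7/3600 = 0.0143611 kg/s
Mean residence time: t_res = M/Q_s = 2.76 kg / 0.0143611 kg/s = 192.186 s

value=192.2 s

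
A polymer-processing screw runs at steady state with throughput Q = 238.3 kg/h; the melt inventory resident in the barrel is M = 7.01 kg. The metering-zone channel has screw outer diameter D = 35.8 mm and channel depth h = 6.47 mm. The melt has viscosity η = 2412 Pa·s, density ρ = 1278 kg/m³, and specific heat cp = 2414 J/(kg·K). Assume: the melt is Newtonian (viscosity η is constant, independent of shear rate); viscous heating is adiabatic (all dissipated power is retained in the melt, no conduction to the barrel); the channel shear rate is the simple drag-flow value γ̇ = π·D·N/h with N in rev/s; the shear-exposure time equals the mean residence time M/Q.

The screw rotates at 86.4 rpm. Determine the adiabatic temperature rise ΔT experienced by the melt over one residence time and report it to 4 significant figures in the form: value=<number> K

Throughput in SI: Q_s = 238.3 kg/h ÷ 3600 s/h = 0.0661944 kg/s
Mean residence time: t_res = M/Q_s = 7.01 kg / 0.0661944 kg/s = 105.9 s
Geometry in metres: D = 35.8 mm → 0.0358 m, h = 6.47 mm → 0.00647 m; screw speed N = 86.4 rpm = 1.44 rev/s
γ̇ = π·D·N / h = π · 0.0358 · 1.44 / 0.00647 = 25.0317 s⁻¹
Adiabatic rise: ΔT = η γ̇² t_res / (ρ cp) = 2412·(25.0317)²·105.9 / (1278·2414) = 51.8786 K

value=51.88 K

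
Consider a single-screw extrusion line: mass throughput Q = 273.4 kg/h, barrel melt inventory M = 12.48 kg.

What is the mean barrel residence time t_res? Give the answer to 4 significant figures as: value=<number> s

Convert throughput: Q = 273.4 kg/h = 273.4/3600 = 0.0759444 kg/s
t_res = M / Q_s = 12.48 ÷ 0.0759444 = 164.331 s

value=164.3 s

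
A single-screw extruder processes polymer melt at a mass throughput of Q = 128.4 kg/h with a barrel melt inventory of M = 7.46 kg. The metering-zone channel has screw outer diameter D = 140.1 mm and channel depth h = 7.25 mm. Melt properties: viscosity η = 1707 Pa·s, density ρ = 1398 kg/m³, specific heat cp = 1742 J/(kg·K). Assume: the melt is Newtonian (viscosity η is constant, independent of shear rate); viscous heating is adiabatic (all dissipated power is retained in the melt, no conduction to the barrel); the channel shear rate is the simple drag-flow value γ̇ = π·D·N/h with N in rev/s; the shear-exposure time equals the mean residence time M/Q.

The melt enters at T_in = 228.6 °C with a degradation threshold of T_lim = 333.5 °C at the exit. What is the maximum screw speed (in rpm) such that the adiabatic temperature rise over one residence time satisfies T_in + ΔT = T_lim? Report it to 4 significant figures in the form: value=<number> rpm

value=26.44 rpm

Convert throughput: Q = 128.4 kg/h = 128.4/3600 = 0.0356667 kg/s
t_res = M / Q_s = 7.46 / 0.0356667 = 209.159 s
D = 140.1 mm = 0.1401 m;  h = 7.25 mm = 0.00725 m
ΔT_a = T_lim − T_in = 333.5 − 228.6 = 104.9 K
γ̇_max² = ΔT_a·ρ·cp / (η·t_res) = [104.9 × 1398 × 1742] / [1707 × 209.159] = 715.519 s⁻²
γ̇_max = √715.519 = 26.7492 s⁻¹
N_max = γ̇_max·h / (π·D) = 26.7492 · 0.00725 / (π · 0.1401) = 0.440616 rev/s = 26.437 rpm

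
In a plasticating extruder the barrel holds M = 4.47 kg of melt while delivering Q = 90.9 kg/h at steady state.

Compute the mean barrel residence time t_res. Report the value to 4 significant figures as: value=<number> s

value=177.0 s

Throughput in SI: Q_s = 90.9 kg/h ÷ 3600 s/h = 0.02525 kg/s
t_res = M / Q_s = 4.47 ÷ 0.02525 = 177.03 s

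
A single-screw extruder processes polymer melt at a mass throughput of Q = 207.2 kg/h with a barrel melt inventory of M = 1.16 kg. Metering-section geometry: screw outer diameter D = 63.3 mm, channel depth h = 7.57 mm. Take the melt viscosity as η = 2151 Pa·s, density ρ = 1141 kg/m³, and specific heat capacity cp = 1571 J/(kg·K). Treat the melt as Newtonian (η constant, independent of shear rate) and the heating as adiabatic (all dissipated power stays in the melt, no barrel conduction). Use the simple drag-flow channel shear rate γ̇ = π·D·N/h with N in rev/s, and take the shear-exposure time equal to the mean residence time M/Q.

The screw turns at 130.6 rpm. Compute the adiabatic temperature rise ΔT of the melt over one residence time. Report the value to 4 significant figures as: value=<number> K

Throughput in SI: Q_s = 207.2 kg/h ÷ 3600 s/h = 0.0575556 kg/s
t_res = M / Q_s = 1.16 / 0.0575556 = 20.1544 s
Convert to SI: D = 0.0633 m, h = 0.00757 m, N = 130.6/60 = 2.17667 rev/s
γ̇ = π D N / h = (π)(0.0633)(2.17667) / 0.00757 = 57.1807 s⁻¹
ΔT = η·γ̇²·t_res / (ρ·cp) = 2151 · (57.1807)² · 20.1544 / (1141 · 1571) = 79.0767 K

value=79.08 K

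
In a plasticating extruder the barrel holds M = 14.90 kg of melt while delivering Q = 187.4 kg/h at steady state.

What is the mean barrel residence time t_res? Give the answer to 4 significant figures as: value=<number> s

Throughput in SI: Q_s = 187.4 kg/h ÷ 3600 s/h = 0.0520556 kg/s
t_res = M / Q_s = 14.90 / 0.0520556 = 286.233 s

value=286.2 s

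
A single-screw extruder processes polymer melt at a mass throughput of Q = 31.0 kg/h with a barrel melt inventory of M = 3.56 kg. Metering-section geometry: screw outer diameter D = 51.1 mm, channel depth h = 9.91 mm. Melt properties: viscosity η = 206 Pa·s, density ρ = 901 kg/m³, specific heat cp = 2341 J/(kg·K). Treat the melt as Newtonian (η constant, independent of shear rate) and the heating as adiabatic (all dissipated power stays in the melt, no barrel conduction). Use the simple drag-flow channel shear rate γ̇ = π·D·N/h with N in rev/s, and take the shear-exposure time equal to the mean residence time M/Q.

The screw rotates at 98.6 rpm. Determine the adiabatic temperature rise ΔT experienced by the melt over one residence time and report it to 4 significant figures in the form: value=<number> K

value=28.61 K

Convert throughput: Q = 31.0 kg/h = 31.0/3600 = 0.00861111 kg/s
t_res = M / Q_s = 3.56 ÷ 0.00861111 = 413.419 s
D = 51.1 mm = 0.0511 m;  h = 9.91 mm = 0.00991 m;  N = 98.6 rpm / 60 = 1.64333 rev/s
Shear rate: γ̇ = πDN/h = π·0.0511·1.64333/0.00991 = 26.6209 s⁻¹
ΔT = η·γ̇²·t_res / (ρ·cp) = 206 · (26.6209)² · 413.419 / (901 · 2341) = 28.6139 K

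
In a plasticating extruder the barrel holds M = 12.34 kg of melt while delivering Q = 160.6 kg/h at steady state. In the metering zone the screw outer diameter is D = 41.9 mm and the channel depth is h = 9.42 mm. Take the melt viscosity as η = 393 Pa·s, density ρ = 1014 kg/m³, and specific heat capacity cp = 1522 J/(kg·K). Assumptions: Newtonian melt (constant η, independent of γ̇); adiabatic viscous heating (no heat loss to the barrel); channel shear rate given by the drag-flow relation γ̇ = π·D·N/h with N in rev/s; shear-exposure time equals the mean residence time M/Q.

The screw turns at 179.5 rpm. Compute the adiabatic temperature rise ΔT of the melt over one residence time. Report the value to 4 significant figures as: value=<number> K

value=123.1 K

Throughput in SI: Q_s = 160.6 kg/h ÷ 3600 s/h = 0.0446111 kg/s
Mean residence time: t_res = M/Q_s = 12.34 kg / 0.0446111 kg/s = 276.613 s
D = 41.9 mm = 0.0419 m;  h = 9.42 mm = 0.00942 m;  N = 179.5 rpm / 60 = 2.99167 rev/s
Shear rate: γ̇ = πDN/h = π·0.0419·2.99167/0.00942 = 41.8048 s⁻¹
ΔT = η·γ̇²·t_res / (ρ·cp) = 393 · (41.8048)² · 276.613 / (1014 · 1522) = 123.102 K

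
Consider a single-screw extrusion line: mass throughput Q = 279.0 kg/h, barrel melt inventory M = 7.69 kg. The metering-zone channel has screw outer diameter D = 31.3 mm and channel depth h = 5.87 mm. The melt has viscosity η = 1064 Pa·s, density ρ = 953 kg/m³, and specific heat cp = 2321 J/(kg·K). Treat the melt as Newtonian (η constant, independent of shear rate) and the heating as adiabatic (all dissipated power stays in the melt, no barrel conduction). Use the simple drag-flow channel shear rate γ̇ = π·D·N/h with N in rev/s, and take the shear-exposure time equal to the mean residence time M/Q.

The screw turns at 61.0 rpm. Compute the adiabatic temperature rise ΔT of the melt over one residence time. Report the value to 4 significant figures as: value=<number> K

Convert throughput: Q = 279.0 kg/h = 279.0/3600 = 0.0775 kg/s
Mean residence time: t_res = M/Q_s = 7.69 kg / 0.0775 kg/s = 99.2258 s
Geometry in metres: D = 31.3 mm → 0.0313 m, h = 5.87 mm → 0.00587 m; screw speed N = 61.0 rpm = 1.01667 rev/s
Shear rate: γ̇ = πDN/h = π·0.0313·1.01667/0.00587 = 17.0308 s⁻¹
Adiabatic rise: ΔT = η γ̇² t_res / (ρ cp) = 1064·(17.0308)²·99.2258 / (953·2321) = 13.8442 K

value=13.84 K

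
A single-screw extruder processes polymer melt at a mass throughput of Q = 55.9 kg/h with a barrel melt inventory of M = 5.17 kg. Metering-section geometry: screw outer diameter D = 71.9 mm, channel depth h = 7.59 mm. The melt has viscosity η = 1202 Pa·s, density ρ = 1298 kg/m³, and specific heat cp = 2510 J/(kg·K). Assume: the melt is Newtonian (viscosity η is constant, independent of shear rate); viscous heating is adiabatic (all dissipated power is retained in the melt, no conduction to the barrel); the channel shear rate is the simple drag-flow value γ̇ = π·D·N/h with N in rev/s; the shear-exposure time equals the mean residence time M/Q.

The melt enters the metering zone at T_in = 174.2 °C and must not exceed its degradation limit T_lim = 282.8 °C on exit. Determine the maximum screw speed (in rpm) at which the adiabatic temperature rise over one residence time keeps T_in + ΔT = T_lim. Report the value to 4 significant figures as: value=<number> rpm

value=59.95 rpm

Throughput in SI: Q_s = 55.9 kg/h ÷ 3600 s/h = 0.0155278 kg/s
t_res = M / Q_s = 5.17 / 0.0155278 = 332.952 s
Geometry in SI: D = 71.9 mm → 0.0719 m, h = 7.59 mm → 0.00759 m
ΔT_a = T_lim − T_in = 282.8 − 174.2 = 108.6 K
Invert ΔT = ηγ̇²t_res/(ρcp) for γ̇: γ̇_max² = ΔT_a ρ cp / (η t_res) = 108.6·1298·2510 / (1202·332.952) = 884.082 s⁻²
Take the square root: γ̇_max = √(884.082) = 29.7335 s⁻¹
N_max = γ̇_max h / (πD) = 29.7335·0.00759/(π·0.0719) = 0.999101 rev/s → ×60 = 59.946 rpm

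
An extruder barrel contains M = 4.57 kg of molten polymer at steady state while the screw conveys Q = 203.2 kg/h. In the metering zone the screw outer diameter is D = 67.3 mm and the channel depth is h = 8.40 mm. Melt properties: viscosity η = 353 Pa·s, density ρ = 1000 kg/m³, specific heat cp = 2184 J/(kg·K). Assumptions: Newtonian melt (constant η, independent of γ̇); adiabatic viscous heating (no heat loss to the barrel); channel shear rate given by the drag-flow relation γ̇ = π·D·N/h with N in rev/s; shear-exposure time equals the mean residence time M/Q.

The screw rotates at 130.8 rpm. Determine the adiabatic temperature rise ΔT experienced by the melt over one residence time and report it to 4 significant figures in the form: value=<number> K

Convert throughput: Q = 203.2 kg/h = 203.2/3600 = 0.0564444 kg/s
t_res = M / Q_s = 4.57 ÷ 0.0564444 = 80.9646 s
D = 67.3 mm = 0.0673 m;  h = 8.40 mm = 0.0084 m;  N = 130.8 rpm / 60 = 2.18 rev/s
γ̇ = π D N / h = (π)(0.0673)(2.18) / 0.0084 = 54.8709 s⁻¹
Adiabatic rise: ΔT = η γ̇² t_res / (ρ cp) = 353·(54.8709)²·80.9646 / (1000·2184) = 39.4005 K

value=39.40 K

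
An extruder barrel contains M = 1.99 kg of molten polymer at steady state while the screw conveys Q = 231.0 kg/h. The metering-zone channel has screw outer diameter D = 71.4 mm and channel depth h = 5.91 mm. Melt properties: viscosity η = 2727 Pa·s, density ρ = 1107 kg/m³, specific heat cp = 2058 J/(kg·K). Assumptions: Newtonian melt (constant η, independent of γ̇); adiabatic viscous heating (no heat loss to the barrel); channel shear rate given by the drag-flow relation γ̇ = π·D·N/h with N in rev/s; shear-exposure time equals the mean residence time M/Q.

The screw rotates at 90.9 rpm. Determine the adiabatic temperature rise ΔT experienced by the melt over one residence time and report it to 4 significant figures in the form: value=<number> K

value=122.7 K

Throughput in SI: Q_s = 231.0 kg/h ÷ 3600 s/h = 0.0641667 kg/s
Mean residence time: t_res = M/Q_s = 1.99 kg / 0.0641667 kg/s = 31.013 s
Geometry in metres: D = 71.4 mm → 0.0714 m, h = 5.91 mm → 0.00591 m; screw speed N = 90.9 rpm = 1.515 rev/s
Shear rate: γ̇ = πDN/h = π·0.0714·1.515/0.00591 = 57.5007 s⁻¹
ΔT = η·γ̇²·t_res / (ρ·cp) = 2727 · (57.5007)² · 31.013 / (1107 · 2058) = 122.739 K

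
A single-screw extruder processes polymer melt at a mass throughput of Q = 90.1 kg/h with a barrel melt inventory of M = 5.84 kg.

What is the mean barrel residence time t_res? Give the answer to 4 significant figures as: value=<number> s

value=233.3 s

Throughput in SI: Q_s = 90.1 kg/h ÷ 3600 s/h = 0.0250278 kg/s
Mean residence time: t_res = M/Q_s = 5.84 kg / 0.0250278 kg/s = 233.341 s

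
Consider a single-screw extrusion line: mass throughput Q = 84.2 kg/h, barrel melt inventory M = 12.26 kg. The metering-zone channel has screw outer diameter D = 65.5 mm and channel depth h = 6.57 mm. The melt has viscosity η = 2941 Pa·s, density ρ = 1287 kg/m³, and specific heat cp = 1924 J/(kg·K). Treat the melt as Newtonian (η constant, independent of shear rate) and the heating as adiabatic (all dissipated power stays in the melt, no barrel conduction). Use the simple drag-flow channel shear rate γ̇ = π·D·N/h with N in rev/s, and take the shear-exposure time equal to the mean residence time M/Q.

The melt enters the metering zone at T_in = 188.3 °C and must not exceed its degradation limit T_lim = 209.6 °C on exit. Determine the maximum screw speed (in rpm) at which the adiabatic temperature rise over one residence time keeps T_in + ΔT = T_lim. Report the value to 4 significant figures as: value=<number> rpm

Throughput in SI: Q_s = 84.2 kg/h ÷ 3600 s/h = 0.0233889 kg/s
t_res = M / Q_s = 12.26 ÷ 0.0233889 = 524.181 s
Geometry in SI: D = 65.5 mm → 0.0655 m, h = 6.57 mm → 0.00657 m
ΔT_a = T_lim − T_in = 209.6 − 188.3 = 21.3 K
Invert ΔT = ηγ̇²t_res/(ρcp) for γ̇: γ̇_max² = ΔT_a ρ cp / (η t_res) = 21.3·1287·1924 / (2941·524.181) = 34.2127 s⁻²
Take the square root: γ̇_max = √(34.2127) = 5.84916 s⁻¹
N_max = γ̇_max·h / (π·D) = 5.84916 · 0.00657 / (π · 0.0655) = 0.186753 rev/s = 11.2052 rpm

value=11.21 rpm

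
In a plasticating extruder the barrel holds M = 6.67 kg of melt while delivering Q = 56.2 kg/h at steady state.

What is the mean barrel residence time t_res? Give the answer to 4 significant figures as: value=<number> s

Throughput in SI: Q_s = 56.2 kg/h ÷ 3600 s/h = 0.0156111 kg/s
t_res = M / Q_s = 6.67 / 0.0156111 = 427.26 s

value=427.3 s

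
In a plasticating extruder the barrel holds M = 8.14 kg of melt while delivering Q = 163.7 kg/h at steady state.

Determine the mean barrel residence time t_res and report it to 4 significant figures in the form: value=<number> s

Throughput in SI: Q_s = 163.7 kg/h ÷ 3600 s/h = 0.0454722 kg/s
t_res = M / Q_s = 8.14 ÷ 0.0454722 = 179.01 s

value=179.0 s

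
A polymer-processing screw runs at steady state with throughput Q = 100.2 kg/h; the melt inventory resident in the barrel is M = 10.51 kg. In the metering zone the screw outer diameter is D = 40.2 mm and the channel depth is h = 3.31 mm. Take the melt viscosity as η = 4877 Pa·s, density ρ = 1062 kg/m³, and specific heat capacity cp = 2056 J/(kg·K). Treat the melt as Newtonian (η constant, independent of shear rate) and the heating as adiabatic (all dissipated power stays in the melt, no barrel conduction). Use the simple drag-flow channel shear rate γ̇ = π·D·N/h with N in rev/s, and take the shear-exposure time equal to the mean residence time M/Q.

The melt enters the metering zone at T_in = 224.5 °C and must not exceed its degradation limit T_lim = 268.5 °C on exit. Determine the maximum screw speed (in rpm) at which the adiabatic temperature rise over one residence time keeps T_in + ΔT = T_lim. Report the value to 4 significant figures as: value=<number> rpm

value=11.36 rpm

Throughput in SI: Q_s = 100.2 kg/h ÷ 3600 s/h = 0.0278333 kg/s
Mean residence time: t_res = M/Q_s = 10.51 kg / 0.0278333 kg/s = 377.605 s
Convert to metres: D = 0.0402 m, h = 0.00331 m
ΔT_a = T_lim − T_in = 268.5 °C − 224.5 °C = 44 K
γ̇_max² = ΔT_a·ρ·cp / (η·t_res) = [44 × 1062 × 2056] / [4877 × 377.605] = 52.1687 s⁻²
Take the square root: γ̇_max = √(52.1687) = 7.22279 s⁻¹
Solve γ̇ = πDN/h for N: N_max = γ̇_max·h/(π·D) = 7.22279 × 0.00331 / (π × 0.0402) = 0.189303 rev/s = 11.3582 rpm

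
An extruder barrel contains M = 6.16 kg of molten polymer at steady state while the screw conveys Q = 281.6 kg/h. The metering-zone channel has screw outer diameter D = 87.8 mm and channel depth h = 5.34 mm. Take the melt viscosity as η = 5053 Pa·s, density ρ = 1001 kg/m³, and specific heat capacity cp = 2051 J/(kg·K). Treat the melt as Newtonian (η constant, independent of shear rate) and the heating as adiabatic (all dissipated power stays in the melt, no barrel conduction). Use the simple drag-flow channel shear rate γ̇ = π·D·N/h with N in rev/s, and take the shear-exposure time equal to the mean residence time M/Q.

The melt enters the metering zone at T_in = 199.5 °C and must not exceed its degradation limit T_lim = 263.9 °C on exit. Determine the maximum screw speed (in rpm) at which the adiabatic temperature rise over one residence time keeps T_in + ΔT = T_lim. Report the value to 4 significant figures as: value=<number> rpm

value=21.17 rpm

Convert throughput: Q = 281.6 kg/h = 281.6/3600 = 0.0782222 kg/s
t_res = M / Q_s = 6.16 / 0.0782222 = 78.75 s
D = 87.8 mm = 0.0878 m;  h = 5.34 mm = 0.00534 m
ΔT_a = T_lim − T_in = 263.9 − 199.5 = 64.4 K
Invert ΔT = ηγ̇²t_res/(ρcp) for γ̇: γ̇_max² = ΔT_a ρ cp / (η t_res) = 64.4·1001·2051 / (5053·78.75) = 332.266 s⁻²
γ̇_max = sqrt(332.266) = 18.2282 s⁻¹
Solve γ̇ = πDN/h for N: N_max = γ̇_max·h/(π·D) = 18.2282 × 0.00534 / (π × 0.0878) = 0.35289 rev/s = 21.1734 rpm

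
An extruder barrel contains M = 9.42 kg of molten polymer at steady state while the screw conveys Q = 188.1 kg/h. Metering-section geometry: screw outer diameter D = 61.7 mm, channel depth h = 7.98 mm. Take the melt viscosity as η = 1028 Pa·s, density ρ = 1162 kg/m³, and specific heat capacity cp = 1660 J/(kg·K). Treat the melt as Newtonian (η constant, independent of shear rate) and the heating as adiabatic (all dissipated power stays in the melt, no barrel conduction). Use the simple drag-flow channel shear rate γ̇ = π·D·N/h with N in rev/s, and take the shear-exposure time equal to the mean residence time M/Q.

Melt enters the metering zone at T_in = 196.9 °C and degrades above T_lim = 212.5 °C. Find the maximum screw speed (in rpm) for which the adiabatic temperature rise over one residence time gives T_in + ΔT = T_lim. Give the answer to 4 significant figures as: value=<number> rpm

Convert throughput: Q = 188.1 kg/h = 188.1/3600 = 0.05225 kg/s
t_res = M / Q_s = 9.42 / 0.05225 = 180.287 s
Convert to metres: D = 0.0617 m, h = 0.00798 m
Allowable rise: ΔT_a = T_lim − T_in = 212.5 − 196.9 = 15.6 K
Invert ΔT = ηγ̇²t_res/(ρcp) for γ̇: γ̇_max² = ΔT_a ρ cp / (η t_res) = 15.6·1162·1660 / (1028·180.287) = 162.361 s⁻²
γ̇_max = sqrt(162.361) = 12.7421 s⁻¹
N_max = γ̇_max h / (πD) = 12.7421·0.00798/(π·0.0617) = 0.524576 rev/s → ×60 = 31.4746 rpm

value=31.47 rpm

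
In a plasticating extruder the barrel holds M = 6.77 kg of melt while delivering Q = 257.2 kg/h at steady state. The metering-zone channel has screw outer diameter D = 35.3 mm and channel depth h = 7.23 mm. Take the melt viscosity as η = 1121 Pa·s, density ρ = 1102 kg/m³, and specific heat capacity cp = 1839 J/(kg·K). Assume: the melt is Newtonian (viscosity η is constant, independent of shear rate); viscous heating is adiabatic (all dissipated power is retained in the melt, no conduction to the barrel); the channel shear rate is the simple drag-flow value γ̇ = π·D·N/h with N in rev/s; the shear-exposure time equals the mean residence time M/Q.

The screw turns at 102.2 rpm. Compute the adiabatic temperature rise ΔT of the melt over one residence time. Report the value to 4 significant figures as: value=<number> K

value=35.78 K

Throughput in SI: Q_s = 257.2 kg/h ÷ 3600 s/h = 0.0714444 kg/s
Mean residence time: t_res = M/Q_s = 6.77 kg / 0.0714444 kg/s = 94.7589 s
Convert to SI: D = 0.0353 m, h = 0.00723 m, N = 102.2/60 = 1.70333 rev/s
Shear rate: γ̇ = πDN/h = π·0.0353·1.70333/0.00723 = 26.1268 s⁻¹
ΔT = η·γ̇²·t_res / (ρ·cp) = 1121 · (26.1268)² · 94.7589 / (1102 · 1839) = 35.7795 K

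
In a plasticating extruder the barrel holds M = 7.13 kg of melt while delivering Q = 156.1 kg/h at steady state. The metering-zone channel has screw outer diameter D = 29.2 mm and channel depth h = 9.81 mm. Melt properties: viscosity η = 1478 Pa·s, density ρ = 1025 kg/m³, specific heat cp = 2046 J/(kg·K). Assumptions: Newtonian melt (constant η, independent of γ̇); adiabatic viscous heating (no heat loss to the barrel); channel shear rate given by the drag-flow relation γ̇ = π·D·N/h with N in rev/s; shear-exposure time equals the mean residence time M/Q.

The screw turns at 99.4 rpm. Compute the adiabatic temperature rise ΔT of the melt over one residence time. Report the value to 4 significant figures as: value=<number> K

value=27.81 K

Throughput in SI: Q_s = 156.1 kg/h ÷ 3600 s/h = 0.0433611 kg/s
Mean residence time: t_res = M/Q_s = 7.13 kg / 0.0433611 kg/s = 164.433 s
D = 29.2 mm = 0.0292 m;  h = 9.81 mm = 0.00981 m;  N = 99.4 rpm / 60 = 1.65667 rev/s
γ̇ = π·D·N / h = π · 0.0292 · 1.65667 / 0.00981 = 15.4917 s⁻¹
Adiabatic rise: ΔT = η γ̇² t_res / (ρ cp) = 1478·(15.4917)²·164.433 / (1025·2046) = 27.812 K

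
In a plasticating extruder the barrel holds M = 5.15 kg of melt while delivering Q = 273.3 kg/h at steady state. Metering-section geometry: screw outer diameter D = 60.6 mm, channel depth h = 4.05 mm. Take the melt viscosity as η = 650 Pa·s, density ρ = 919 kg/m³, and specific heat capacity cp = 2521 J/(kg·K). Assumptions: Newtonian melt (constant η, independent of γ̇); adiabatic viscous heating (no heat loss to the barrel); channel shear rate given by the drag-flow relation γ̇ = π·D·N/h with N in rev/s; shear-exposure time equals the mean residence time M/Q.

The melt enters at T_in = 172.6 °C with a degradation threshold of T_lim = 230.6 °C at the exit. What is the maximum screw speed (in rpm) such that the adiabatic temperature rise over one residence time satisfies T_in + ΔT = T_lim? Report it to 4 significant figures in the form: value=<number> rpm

value=70.46 rpm

Convert throughput: Q = 273.3 kg/h = 273.3/3600 = 0.0759167 kg/s
t_res = M / Q_s = 5.15 ÷ 0.0759167 = 67.8375 s
D = 60.6 mm = 0.0606 m;  h = 4.05 mm = 0.00405 m
Allowable rise: ΔT_a = T_lim − T_in = 230.6 − 172.6 = 58 K
γ̇_max² = ΔT_a·ρ·cp/(η·t_res) = 58·919·2521/(650·67.8375) = 3047.42 s⁻²
γ̇_max = √3047.42 = 55.2035 s⁻¹
Solve γ̇ = πDN/h for N: N_max = γ̇_max·h/(π·D) = 55.2035 × 0.00405 / (π × 0.0606) = 1.17435 rev/s = 70.4612 rpm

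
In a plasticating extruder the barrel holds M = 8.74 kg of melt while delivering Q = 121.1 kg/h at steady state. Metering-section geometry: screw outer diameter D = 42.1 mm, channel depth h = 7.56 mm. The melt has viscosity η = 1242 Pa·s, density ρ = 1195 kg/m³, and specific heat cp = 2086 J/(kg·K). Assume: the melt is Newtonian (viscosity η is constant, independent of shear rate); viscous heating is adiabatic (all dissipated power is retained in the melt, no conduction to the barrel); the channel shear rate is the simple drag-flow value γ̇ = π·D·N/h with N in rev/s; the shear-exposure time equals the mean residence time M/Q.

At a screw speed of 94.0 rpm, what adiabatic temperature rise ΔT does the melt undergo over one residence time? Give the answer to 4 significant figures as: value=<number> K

value=97.25 K

Convert throughput: Q = 121.1 kg/h = 121.1/3600 = 0.0336389 kg/s
Mean residence time: t_res = M/Q_s = 8.74 kg / 0.0336389 kg/s = 259.818 s
Geometry in metres: D = 42.1 mm → 0.0421 m, h = 7.56 mm → 0.00756 m; screw speed N = 94.0 rpm = 1.56667 rev/s
γ̇ = π·D·N / h = π · 0.0421 · 1.56667 / 0.00756 = 27.4086 s⁻¹
ΔT = η·γ̇²·t_res / (ρ·cp) = 1242 · (27.4086)² · 259.818 / (1195 · 2086) = 97.2485 K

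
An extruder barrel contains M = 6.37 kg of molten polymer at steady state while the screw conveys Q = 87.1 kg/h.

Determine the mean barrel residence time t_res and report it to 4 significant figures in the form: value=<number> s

value=263.3 s

Q_s = Q / 3600 = 87.1 / 3600 = 0.0241944 kg/s
t_res = M / Q_s = 6.37 ÷ 0.0241944 = 263.284 s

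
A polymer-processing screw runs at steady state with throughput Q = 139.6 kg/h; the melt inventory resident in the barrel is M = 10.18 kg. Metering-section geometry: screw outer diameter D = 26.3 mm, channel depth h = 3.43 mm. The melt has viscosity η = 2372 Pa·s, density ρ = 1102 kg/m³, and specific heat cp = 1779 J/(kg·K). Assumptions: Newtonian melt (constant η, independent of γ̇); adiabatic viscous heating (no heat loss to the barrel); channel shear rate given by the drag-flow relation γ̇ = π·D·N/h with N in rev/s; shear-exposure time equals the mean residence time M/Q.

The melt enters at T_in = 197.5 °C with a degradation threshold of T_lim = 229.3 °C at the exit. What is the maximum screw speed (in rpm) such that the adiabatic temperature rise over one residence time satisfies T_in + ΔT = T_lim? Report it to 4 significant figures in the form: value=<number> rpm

Throughput in SI: Q_s = 139.6 kg/h ÷ 3600 s/h = 0.0387778 kg/s
t_res = M / Q_s = 10.18 / 0.0387778 = 262.521 s
Geometry in SI: D = 26.3 mm → 0.0263 m, h = 3.43 mm → 0.00343 m
ΔT_a = T_lim − T_in = 229.3 − 197.5 = 31.8 K
γ̇_max² = ΔT_a·ρ·cp/(η·t_res) = 31.8·1102·1779/(2372·262.521) = 100.116 s⁻²
γ̇_max = √100.116 = 10.0058 s⁻¹
N_max = γ̇_max h / (πD) = 10.0058·0.00343/(π·0.0263) = 0.415376 rev/s → ×60 = 24.9225 rpm

value=24.92 rpm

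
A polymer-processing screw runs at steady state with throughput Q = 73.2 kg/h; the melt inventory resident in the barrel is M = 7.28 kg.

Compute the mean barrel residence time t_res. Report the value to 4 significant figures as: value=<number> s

Q_s = Q / 3600 = 73.2 / 3600 = 0.0203333 kg/s
Mean residence time: t_res = M/Q_s = 7.28 kg / 0.0203333 kg/s = 358.033 s

value=358.0 s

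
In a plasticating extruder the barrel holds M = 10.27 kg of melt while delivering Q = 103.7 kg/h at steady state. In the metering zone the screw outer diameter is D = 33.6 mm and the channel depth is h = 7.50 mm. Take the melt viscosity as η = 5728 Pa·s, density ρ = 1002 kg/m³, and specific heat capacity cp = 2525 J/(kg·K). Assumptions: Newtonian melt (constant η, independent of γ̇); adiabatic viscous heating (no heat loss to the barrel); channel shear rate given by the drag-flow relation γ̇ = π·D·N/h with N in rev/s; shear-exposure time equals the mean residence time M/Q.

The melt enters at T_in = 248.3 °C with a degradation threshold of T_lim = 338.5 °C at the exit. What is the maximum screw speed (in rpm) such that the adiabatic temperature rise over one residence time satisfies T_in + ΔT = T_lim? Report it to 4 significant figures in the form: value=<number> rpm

Q_s = Q / 3600 = 103.7 / 3600 = 0.0288056 kg/s
t_res = M / Q_s = 10.27 / 0.0288056 = 356.528 s
D = 33.6 mm = 0.0336 m;  h = 7.50 mm = 0.0075 m
Allowable rise: ΔT_a = T_lim − T_in = 338.5 − 248.3 = 90.2 K
γ̇_max² = ΔT_a·ρ·cp/(η·t_res) = 90.2·1002·2525/(5728·356.528) = 111.748 s⁻²
γ̇_max = √111.748 = 10.5711 s⁻¹
Solve γ̇ = πDN/h for N: N_max = γ̇_max·h/(π·D) = 10.5711 × 0.0075 / (π × 0.0336) = 0.751089 rev/s = 45.0653 rpm

value=45.07 rpm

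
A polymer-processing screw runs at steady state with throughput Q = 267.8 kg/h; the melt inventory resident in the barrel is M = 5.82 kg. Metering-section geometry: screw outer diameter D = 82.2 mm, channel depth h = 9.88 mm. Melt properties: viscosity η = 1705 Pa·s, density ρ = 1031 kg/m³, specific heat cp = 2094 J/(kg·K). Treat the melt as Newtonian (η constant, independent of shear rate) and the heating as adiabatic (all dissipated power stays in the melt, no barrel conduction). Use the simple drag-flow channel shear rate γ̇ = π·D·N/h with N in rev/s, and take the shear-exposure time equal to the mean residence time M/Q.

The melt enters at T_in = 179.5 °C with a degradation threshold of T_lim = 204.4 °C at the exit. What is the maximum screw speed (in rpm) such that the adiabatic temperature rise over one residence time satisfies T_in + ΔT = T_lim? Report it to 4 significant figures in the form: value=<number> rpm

Q_s = Q / 3600 = 267.8 / 3600 = 0.0743889 kg/s
Mean residence time: t_res = M/Q_s = 5.82 kg / 0.0743889 kg/s = 78.2375 s
Convert to metres: D = 0.0822 m, h = 0.00988 m
ΔT_a = T_lim − T_in = 204.4 °C − 179.5 °C = 24.9 K
Invert ΔT = ηγ̇²t_res/(ρcp) for γ̇: γ̇_max² = ΔT_a ρ cp / (η t_res) = 24.9·1031·2094 / (1705·78.2375) = 402.991 s⁻²
γ̇_max = √402.991 = 20.0746 s⁻¹
N_max = γ̇_max h / (πD) = 20.0746·0.00988/(π·0.0822) = 0.768038 rev/s → ×60 = 46.0823 rpm

value=46.08 rpm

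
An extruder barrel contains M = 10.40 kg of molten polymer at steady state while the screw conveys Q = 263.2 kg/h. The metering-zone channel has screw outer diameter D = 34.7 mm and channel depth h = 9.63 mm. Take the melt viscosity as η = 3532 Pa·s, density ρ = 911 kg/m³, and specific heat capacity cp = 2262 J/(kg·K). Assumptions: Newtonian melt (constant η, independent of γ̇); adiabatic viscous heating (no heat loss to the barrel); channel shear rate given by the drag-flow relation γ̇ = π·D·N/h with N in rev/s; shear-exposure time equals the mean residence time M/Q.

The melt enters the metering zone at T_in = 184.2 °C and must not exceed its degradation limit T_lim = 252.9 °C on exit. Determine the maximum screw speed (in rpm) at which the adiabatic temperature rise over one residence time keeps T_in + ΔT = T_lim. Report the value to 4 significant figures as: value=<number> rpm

Throughput in SI: Q_s = 263.2 kg/h ÷ 3600 s/h = 0.0731111 kg/s
Mean residence time: t_res = M/Q_s = 10.40 kg / 0.0731111 kg/s = 142.249 s
Convert to metres: D = 0.0347 m, h = 0.00963 m
ΔT_a = T_lim − T_in = 252.9 − 184.2 = 68.7 K
γ̇_max² = ΔT_a·ρ·cp / (η·t_res) = [68.7 × 911 × 2262] / [3532 × 142.249] = 281.772 s⁻²
γ̇_max = √281.772 = 16.7861 s⁻¹
N_max = γ̇_max·h / (π·D) = 16.7861 · 0.00963 / (π · 0.0347) = 1.48284 rev/s = 88.9706 rpm

value=88.97 rpm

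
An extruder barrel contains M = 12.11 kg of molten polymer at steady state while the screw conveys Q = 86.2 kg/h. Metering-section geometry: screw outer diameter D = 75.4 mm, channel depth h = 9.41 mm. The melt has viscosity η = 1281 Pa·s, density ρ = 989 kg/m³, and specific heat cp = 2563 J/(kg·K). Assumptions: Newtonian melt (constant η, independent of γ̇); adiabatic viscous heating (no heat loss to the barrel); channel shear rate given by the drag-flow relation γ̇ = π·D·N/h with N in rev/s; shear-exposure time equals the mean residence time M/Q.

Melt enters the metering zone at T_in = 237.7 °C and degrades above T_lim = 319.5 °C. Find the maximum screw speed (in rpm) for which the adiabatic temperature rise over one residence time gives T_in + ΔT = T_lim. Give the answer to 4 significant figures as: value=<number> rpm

Throughput in SI: Q_s = 86.2 kg/h ÷ 3600 s/h = 0.0239444 kg/s
Mean residence time: t_res = M/Q_s = 12.11 kg / 0.0239444 kg/s = 505.754 s
Convert to metres: D = 0.0754 m, h = 0.00941 m
Allowable rise: ΔT_a = T_lim − T_in = 319.5 − 237.7 = 81.8 K
γ̇_max² = ΔT_a·ρ·cp / (η·t_res) = [81.8 × 989 × 2563] / [1281 × 505.754] = 320.044 s⁻²
Take the square root: γ̇_max = √(320.044) = 17.8898 s⁻¹
Solve γ̇ = πDN/h for N: N_max = γ̇_max·h/(π·D) = 17.8898 × 0.00941 / (π × 0.0754) = 0.710679 rev/s = 42.6407 rpm

value=42.64 rpm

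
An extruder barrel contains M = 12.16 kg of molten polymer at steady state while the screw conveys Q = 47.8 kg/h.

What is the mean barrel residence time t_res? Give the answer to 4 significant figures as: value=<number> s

value=915.8 s

Throughput in SI: Q_s = 47.8 kg/h ÷ 3600 s/h = 0.0132778 kg/s
t_res = M / Q_s = 12.16 / 0.0132778 = 915.816 s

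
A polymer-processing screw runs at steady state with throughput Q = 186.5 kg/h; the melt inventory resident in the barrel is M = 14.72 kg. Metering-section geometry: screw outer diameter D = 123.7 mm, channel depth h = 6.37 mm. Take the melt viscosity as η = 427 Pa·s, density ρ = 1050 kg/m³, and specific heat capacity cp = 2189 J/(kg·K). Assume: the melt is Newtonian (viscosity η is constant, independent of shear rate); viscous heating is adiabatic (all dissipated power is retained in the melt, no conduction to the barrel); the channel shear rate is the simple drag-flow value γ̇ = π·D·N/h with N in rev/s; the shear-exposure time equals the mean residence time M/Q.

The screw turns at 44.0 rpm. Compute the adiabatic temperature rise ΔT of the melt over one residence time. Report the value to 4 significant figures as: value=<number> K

Convert throughput: Q = 186.5 kg/h = 186.5/3600 = 0.0518056 kg/s
t_res = M / Q_s = 14.72 ÷ 0.0518056 = 284.139 s
D = 123.7 mm = 0.1237 m;  h = 6.37 mm = 0.00637 m;  N = 44.0 rpm / 60 = 0.733333 rev/s
γ̇ = π·D·N / h = π · 0.1237 · 0.733333 / 0.00637 = 44.7385 s⁻¹
Adiabatic rise: ΔT = η γ̇² t_res / (ρ cp) = 427·(44.7385)²·284.139 / (1050·2189) = 105.654 K

value=105.7 K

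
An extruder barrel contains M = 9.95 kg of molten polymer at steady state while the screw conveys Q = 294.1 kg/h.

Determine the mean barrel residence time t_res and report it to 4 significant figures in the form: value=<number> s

Throughput in SI: Q_s = 294.1 kg/h ÷ 3600 s/h = 0.0816944 kg/s
Mean residence time: t_res = M/Q_s = 9.95 kg / 0.0816944 kg/s = 121.795 s

value=121.8 s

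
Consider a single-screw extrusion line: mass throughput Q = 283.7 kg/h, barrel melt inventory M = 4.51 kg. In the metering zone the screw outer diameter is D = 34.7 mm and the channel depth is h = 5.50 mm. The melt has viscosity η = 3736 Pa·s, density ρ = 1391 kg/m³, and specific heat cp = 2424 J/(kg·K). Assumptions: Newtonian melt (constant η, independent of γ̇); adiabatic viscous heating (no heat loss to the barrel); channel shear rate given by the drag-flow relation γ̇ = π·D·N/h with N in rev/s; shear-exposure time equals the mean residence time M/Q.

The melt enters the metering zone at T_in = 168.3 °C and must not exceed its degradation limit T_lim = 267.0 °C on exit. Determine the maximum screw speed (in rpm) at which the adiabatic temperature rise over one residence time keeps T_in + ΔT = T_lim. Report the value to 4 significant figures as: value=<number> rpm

value=119.4 rpm

Convert throughput: Q = 283.7 kg/h = 283.7/3600 = 0.0788056 kg/s
t_res = M / Q_s = 4.51 / 0.0788056 = 57.2295 s
D = 34.7 mm = 0.0347 m;  h = 5.50 mm = 0.0055 m
ΔT_a = T_lim − T_in = 267.0 − 168.3 = 98.7 K
γ̇_max² = ΔT_a·ρ·cp/(η·t_res) = 98.7·1391·2424/(3736·57.2295) = 1556.5 s⁻²
γ̇_max = sqrt(1556.5) = 39.4526 s⁻¹
N_max = γ̇_max·h / (π·D) = 39.4526 · 0.0055 / (π · 0.0347) = 1.99048 rev/s = 119.429 rpm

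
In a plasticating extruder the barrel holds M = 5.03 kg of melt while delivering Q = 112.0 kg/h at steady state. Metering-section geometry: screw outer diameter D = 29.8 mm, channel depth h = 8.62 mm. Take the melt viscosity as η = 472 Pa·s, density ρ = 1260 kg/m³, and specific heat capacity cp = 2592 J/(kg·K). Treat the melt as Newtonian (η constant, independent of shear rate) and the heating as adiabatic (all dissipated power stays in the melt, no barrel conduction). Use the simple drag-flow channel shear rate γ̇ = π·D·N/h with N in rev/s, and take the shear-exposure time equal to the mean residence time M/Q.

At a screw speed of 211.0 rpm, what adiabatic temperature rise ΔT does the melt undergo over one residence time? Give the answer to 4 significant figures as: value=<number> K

Convert throughput: Q = 112.0 kg/h = 112.0/3600 = 0.0311111 kg/s
t_res = M / Q_s = 5.03 ÷ 0.0311111 = 161.679 s
D = 29.8 mm = 0.0298 m;  h = 8.62 mm = 0.00862 m;  N = 211.0 rpm / 60 = 3.51667 rev/s
γ̇ = π·D·N / h = π · 0.0298 · 3.51667 / 0.00862 = 38.1936 s⁻¹
ΔT = η·γ̇²·t_res/(ρ·cp) = [472 × 38.1936² × 161.679] / [1260 × 2592] = 34.0855 K

value=34.09 K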